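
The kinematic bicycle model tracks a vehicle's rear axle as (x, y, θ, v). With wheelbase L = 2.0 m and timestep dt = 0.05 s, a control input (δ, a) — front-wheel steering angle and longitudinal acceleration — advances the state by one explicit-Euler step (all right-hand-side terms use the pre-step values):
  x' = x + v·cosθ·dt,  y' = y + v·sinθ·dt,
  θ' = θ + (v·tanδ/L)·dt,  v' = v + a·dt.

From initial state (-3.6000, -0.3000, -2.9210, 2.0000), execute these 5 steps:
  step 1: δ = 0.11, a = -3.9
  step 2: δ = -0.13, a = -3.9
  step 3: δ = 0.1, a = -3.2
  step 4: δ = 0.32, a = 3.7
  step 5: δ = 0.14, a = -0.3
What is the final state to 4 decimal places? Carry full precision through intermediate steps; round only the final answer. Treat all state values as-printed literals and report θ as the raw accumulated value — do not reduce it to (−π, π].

(-4.0142, -0.3950, -2.8996, 1.6200)

after step 1 (δ=0.11, a=-3.9): (-3.697577, -0.321881, -2.915478, 1.805000)
after step 2 (δ=-0.13, a=-3.9): (-3.785529, -0.342114, -2.921377, 1.610000)
after step 3 (δ=0.1, a=-3.2): (-3.864085, -0.359699, -2.917339, 1.450000)
after step 4 (δ=0.32, a=3.7): (-3.934770, -0.375821, -2.905326, 1.635000)
after step 5 (δ=0.14, a=-0.3): (-4.014249, -0.394957, -2.899566, 1.620000)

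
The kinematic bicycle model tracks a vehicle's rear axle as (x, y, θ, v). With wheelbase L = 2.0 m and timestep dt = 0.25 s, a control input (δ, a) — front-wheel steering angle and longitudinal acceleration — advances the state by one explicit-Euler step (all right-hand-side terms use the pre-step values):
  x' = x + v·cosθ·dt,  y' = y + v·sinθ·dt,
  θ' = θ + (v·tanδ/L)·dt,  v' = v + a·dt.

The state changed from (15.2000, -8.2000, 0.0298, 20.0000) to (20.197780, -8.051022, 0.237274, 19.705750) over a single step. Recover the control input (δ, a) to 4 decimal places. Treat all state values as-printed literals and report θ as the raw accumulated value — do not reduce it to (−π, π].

δ = 0.0828, a = -1.1770

a = (v'−v)/dt = (-0.294250)/0.25 = -1.1770
Δθ = θ'−θ = 0.207474;  (v·dt/L) = 20.0000·0.25/2.0 = 2.500000
tan δ = Δθ·L/(v·dt) = 0.082990  →  δ = 0.0828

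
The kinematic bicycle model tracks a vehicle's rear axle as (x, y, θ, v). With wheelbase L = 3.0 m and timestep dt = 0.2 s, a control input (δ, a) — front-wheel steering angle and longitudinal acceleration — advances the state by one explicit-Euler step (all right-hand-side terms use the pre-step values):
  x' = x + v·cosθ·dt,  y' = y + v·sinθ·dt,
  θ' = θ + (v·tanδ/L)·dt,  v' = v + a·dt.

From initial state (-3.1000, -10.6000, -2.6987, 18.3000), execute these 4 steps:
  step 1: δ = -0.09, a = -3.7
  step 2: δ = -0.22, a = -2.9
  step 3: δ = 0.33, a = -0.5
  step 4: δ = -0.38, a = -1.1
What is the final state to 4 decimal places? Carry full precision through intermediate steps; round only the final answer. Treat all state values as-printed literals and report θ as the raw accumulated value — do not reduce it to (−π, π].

after step 1 (δ=-0.09, a=-3.7): (-6.406868, -12.168511, -2.808797, 17.560000)
after step 2 (δ=-0.22, a=-2.9): (-9.726174, -13.315832, -3.070581, 16.980000)
after step 3 (δ=0.33, a=-0.5): (-13.113616, -13.556785, -2.682843, 16.880000)
after step 4 (δ=-0.38, a=-1.1): (-16.140561, -15.051770, -3.132316, 16.660000)

(-16.1406, -15.0518, -3.1323, 16.6600)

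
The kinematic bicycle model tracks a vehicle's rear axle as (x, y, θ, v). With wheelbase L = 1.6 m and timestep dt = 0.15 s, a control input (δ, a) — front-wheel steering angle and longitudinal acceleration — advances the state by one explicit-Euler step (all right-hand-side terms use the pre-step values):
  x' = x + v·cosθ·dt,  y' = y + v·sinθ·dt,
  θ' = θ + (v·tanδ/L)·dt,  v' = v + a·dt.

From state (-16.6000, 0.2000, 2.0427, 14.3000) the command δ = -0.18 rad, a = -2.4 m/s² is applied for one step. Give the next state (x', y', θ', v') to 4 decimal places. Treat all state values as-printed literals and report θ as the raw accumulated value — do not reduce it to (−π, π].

x' = -16.6000 + 14.3000·cos(2.0427)·0.15 = -17.5751
y' = 0.2000 + 14.3000·sin(2.0427)·0.15 = 2.1106
θ' = 2.0427 + (14.3000/1.6)·tan(-0.18)·0.15 = 1.7987
v' = 14.3000 − 2.4000·0.15 = 13.9400

(-17.5751, 2.1106, 1.7987, 13.9400)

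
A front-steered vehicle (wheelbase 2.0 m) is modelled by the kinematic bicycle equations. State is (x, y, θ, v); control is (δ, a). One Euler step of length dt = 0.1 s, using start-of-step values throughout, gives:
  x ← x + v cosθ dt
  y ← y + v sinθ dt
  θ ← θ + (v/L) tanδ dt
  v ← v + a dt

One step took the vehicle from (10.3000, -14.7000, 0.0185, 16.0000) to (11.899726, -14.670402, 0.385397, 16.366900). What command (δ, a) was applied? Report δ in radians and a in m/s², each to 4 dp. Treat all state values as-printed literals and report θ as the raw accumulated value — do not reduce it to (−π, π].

δ = 0.4300, a = 3.6690

a = (v'−v)/dt = (0.366900)/0.1 = 3.6690
Δθ = θ'−θ = 0.366897;  (v·dt/L) = 16.0000·0.1/2.0 = 0.800000
tan δ = Δθ·L/(v·dt) = 0.458621  →  δ = 0.4300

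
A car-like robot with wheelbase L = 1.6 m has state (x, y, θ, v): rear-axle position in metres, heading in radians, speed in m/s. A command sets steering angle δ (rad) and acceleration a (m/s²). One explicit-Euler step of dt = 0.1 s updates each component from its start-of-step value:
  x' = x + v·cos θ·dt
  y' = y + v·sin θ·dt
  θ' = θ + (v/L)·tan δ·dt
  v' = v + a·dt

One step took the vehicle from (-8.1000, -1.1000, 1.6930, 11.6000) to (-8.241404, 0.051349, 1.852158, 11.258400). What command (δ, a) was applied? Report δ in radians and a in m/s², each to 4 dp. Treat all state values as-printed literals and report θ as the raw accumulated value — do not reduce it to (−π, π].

a = (v'−v)/dt = (-0.341600)/0.1 = -3.4160
Δθ = θ'−θ = 0.159158;  (v·dt/L) = 11.6000·0.1/1.6 = 0.725000
tan δ = Δθ·L/(v·dt) = 0.219528  →  δ = 0.2161

δ = 0.2161, a = -3.4160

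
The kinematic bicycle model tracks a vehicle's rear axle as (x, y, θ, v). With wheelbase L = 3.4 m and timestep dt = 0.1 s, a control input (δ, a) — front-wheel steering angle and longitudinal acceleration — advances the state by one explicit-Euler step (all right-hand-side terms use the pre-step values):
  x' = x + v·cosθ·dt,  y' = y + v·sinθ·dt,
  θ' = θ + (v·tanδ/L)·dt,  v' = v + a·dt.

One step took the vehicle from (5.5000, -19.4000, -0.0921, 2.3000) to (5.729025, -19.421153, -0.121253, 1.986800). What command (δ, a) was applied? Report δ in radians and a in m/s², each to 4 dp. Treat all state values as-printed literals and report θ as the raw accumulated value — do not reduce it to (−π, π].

a = (v'−v)/dt = (-0.313200)/0.1 = -3.1320
Δθ = θ'−θ = -0.029153;  (v·dt/L) = 2.3000·0.1/3.4 = 0.067647
tan δ = Δθ·L/(v·dt) = -0.430957  →  δ = -0.4069

δ = -0.4069, a = -3.1320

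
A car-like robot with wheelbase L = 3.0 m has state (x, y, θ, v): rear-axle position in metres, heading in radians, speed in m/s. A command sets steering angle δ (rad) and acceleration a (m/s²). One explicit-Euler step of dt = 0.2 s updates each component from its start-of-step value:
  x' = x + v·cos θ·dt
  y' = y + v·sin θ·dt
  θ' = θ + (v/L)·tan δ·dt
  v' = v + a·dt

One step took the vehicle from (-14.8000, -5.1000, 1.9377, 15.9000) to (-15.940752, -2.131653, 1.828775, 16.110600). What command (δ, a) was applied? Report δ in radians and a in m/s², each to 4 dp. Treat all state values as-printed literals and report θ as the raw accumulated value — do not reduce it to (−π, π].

δ = -0.1024, a = 1.0530

a = (v'−v)/dt = (0.210600)/0.2 = 1.0530
Δθ = θ'−θ = -0.108925;  (v·dt/L) = 15.9000·0.2/3.0 = 1.060000
tan δ = Δθ·L/(v·dt) = -0.102759  →  δ = -0.1024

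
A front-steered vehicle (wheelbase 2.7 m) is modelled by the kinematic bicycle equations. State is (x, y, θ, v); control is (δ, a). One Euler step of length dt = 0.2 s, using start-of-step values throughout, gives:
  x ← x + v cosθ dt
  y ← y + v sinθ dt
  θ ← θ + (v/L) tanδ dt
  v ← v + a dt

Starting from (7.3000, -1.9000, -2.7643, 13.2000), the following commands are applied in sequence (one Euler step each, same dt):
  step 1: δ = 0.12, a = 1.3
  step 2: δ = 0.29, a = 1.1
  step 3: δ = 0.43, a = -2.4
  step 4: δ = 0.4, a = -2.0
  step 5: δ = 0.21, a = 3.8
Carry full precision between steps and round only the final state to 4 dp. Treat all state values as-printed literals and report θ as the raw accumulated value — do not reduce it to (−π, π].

(-0.0014, -11.1592, -1.2686, 13.5600)

after step 1 (δ=0.12, a=1.3): (4.845683, -2.872589, -2.646400, 13.460000)
after step 2 (δ=0.29, a=1.1): (2.477054, -4.151830, -2.348872, 13.680000)
after step 3 (δ=0.43, a=-2.4): (0.556628, -6.100589, -1.884136, 13.200000)
after step 4 (δ=0.4, a=-2.0): (-0.257117, -8.612047, -1.470738, 12.800000)
after step 5 (δ=0.21, a=3.8): (-0.001395, -11.159242, -1.268647, 13.560000)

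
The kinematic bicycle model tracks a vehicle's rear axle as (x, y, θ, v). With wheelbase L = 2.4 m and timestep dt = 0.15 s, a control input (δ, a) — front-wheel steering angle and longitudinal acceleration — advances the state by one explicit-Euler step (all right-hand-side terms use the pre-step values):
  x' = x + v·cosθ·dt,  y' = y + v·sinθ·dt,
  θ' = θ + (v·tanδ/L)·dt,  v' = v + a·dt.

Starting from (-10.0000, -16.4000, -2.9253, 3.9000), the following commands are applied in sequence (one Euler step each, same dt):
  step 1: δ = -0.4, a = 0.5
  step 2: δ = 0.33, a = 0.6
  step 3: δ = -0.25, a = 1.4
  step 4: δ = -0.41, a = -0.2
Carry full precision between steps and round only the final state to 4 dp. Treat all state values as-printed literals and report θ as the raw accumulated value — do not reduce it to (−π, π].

(-12.3971, -16.7984, -3.1243, 4.2450)

after step 1 (δ=-0.4, a=0.5): (-10.571369, -16.525547, -3.028356, 3.975000)
after step 2 (δ=0.33, a=0.6): (-11.163801, -16.592920, -2.943260, 4.065000)
after step 3 (δ=-0.25, a=1.4): (-11.761597, -16.713062, -3.008133, 4.275000)
after step 4 (δ=-0.41, a=-0.2): (-12.397145, -16.798390, -3.124261, 4.245000)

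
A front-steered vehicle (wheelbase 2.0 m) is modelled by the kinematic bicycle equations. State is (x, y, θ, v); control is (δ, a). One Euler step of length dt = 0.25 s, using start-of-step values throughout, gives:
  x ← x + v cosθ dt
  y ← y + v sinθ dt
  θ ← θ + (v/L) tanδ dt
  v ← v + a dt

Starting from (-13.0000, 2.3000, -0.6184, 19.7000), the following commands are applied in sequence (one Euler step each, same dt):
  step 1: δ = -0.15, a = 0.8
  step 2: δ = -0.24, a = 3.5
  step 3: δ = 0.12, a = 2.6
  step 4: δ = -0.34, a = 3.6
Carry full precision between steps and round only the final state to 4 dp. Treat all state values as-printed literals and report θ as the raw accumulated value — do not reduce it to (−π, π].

(-4.9037, -15.0484, -2.2335, 22.3250)

after step 1 (δ=-0.15, a=0.8): (-8.987075, -0.555181, -0.990570, 19.900000)
after step 2 (δ=-0.24, a=3.5): (-6.259716, -4.715967, -1.599303, 20.775000)
after step 3 (δ=0.12, a=2.6): (-6.407754, -9.907607, -1.286174, 21.425000)
after step 4 (δ=-0.34, a=3.6): (-4.903745, -15.048363, -2.233525, 22.325000)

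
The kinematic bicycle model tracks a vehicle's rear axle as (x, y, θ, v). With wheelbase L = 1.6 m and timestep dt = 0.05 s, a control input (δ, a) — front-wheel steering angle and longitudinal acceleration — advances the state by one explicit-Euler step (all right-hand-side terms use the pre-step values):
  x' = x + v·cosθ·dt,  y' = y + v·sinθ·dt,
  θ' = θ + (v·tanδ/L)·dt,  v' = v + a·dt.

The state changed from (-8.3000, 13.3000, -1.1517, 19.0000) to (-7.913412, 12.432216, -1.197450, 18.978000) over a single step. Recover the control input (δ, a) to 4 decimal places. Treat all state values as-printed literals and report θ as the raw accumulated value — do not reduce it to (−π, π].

a = (v'−v)/dt = (-0.022000)/0.05 = -0.4400
Δθ = θ'−θ = -0.045750;  (v·dt/L) = 19.0000·0.05/1.6 = 0.593750
tan δ = Δθ·L/(v·dt) = -0.077053  →  δ = -0.0769

δ = -0.0769, a = -0.4400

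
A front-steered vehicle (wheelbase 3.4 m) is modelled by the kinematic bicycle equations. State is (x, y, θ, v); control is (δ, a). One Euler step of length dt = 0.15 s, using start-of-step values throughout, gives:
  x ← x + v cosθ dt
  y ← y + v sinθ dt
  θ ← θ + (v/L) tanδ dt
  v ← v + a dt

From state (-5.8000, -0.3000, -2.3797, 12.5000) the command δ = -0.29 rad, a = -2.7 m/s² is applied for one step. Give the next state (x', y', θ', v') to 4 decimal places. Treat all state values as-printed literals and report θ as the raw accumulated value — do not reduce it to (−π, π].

x' = -5.8000 + 12.5000·cos(-2.3797)·0.15 = -7.1566
y' = -0.3000 + 12.5000·sin(-2.3797)·0.15 = -1.5943
θ' = -2.3797 + (12.5000/3.4)·tan(-0.29)·0.15 = -2.5443
v' = 12.5000 − 2.7000·0.15 = 12.0950

(-7.1566, -1.5943, -2.5443, 12.0950)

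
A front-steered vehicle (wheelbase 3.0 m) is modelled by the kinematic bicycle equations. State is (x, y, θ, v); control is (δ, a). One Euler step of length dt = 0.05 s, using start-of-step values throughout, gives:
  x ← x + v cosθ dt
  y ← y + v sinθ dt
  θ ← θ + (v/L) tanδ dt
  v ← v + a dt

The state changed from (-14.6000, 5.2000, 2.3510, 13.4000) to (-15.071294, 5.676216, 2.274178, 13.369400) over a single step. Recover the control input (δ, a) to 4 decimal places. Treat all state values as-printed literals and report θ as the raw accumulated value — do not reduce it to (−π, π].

δ = -0.3313, a = -0.6120

a = (v'−v)/dt = (-0.030600)/0.05 = -0.6120
Δθ = θ'−θ = -0.076822;  (v·dt/L) = 13.4000·0.05/3.0 = 0.223333
tan δ = Δθ·L/(v·dt) = -0.343979  →  δ = -0.3313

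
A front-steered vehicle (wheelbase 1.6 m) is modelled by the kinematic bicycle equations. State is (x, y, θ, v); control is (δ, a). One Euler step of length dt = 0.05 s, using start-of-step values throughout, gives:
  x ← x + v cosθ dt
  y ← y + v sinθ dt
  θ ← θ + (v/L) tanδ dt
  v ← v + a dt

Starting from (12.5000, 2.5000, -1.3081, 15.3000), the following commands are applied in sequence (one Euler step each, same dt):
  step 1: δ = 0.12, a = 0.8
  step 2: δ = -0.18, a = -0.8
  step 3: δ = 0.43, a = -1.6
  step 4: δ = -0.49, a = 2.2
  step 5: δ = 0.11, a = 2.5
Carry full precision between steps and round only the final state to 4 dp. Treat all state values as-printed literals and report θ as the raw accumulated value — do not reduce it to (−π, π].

(13.6009, -1.1469, -1.3192, 15.4550)

after step 1 (δ=0.12, a=0.8): (12.698659, 1.761245, -1.250448, 15.340000)
after step 2 (δ=-0.18, a=-0.8): (12.940185, 1.033265, -1.337680, 15.300000)
after step 3 (δ=0.43, a=-1.6): (13.116909, 0.288958, -1.118401, 15.220000)
after step 4 (δ=-0.49, a=2.2): (13.449558, -0.395488, -1.372094, 15.330000)
after step 5 (δ=0.11, a=2.5): (13.600863, -1.146906, -1.319184, 15.455000)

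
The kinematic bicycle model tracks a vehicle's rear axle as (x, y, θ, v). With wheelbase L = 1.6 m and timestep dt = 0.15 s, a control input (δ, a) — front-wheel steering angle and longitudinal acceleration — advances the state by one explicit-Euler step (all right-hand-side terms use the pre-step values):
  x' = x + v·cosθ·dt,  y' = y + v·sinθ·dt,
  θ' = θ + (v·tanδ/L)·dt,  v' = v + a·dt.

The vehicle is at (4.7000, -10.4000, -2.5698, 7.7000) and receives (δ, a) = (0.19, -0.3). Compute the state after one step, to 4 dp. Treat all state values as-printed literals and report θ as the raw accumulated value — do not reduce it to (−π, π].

x' = 4.7000 + 7.7000·cos(-2.5698)·0.15 = 3.7287
y' = -10.4000 + 7.7000·sin(-2.5698)·0.15 = -11.0250
θ' = -2.5698 + (7.7000/1.6)·tan(0.19)·0.15 = -2.4310
v' = 7.7000 − 0.3000·0.15 = 7.6550

(3.7287, -11.0250, -2.4310, 7.6550)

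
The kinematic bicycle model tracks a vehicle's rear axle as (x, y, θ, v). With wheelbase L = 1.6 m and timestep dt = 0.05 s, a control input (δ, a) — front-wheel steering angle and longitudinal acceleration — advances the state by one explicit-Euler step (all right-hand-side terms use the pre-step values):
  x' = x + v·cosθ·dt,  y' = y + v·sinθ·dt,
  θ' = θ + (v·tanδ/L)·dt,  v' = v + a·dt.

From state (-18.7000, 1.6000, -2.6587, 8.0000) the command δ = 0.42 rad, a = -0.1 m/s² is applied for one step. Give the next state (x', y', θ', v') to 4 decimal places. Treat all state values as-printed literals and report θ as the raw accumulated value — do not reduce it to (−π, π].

x' = -18.7000 + 8.0000·cos(-2.6587)·0.05 = -19.0543
y' = 1.6000 + 8.0000·sin(-2.6587)·0.05 = 1.4143
θ' = -2.6587 + (8.0000/1.6)·tan(0.42)·0.05 = -2.5471
v' = 8.0000 − 0.1000·0.05 = 7.9950

(-19.0543, 1.4143, -2.5471, 7.9950)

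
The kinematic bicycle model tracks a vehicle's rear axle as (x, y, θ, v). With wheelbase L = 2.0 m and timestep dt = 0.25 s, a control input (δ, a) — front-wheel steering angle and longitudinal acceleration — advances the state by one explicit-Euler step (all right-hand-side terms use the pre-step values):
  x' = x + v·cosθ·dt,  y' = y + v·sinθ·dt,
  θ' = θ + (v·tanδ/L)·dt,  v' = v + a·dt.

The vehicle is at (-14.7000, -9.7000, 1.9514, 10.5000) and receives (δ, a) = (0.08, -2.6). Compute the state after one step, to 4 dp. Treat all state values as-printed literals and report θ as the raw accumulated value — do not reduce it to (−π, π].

(-15.6751, -7.2628, 2.0566, 9.8500)

x' = -14.7000 + 10.5000·cos(1.9514)·0.25 = -15.6751
y' = -9.7000 + 10.5000·sin(1.9514)·0.25 = -7.2628
θ' = 1.9514 + (10.5000/2.0)·tan(0.08)·0.25 = 2.0566
v' = 10.5000 − 2.6000·0.25 = 9.8500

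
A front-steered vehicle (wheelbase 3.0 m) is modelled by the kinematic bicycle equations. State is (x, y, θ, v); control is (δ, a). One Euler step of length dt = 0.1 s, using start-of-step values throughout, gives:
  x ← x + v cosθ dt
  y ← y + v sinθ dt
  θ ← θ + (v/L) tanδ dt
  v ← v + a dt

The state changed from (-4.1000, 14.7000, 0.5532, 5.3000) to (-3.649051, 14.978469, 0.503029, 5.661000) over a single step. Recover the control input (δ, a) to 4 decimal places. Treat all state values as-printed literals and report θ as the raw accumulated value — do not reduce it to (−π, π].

a = (v'−v)/dt = (0.361000)/0.1 = 3.6100
Δθ = θ'−θ = -0.050171;  (v·dt/L) = 5.3000·0.1/3.0 = 0.176667
tan δ = Δθ·L/(v·dt) = -0.283987  →  δ = -0.2767

δ = -0.2767, a = 3.6100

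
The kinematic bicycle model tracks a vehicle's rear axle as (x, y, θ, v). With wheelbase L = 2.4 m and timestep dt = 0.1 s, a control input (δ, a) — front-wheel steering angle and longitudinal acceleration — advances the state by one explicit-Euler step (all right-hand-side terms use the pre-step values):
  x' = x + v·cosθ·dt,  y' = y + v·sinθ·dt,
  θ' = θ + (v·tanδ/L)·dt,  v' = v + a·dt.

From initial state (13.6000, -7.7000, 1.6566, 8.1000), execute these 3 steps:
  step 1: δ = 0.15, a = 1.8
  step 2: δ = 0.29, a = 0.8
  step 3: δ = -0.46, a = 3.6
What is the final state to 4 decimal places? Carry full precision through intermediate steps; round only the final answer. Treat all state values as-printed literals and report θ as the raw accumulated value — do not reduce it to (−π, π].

(13.2191, -5.2606, 1.6380, 8.7200)

after step 1 (δ=0.15, a=1.8): (13.530584, -6.892980, 1.707608, 8.280000)
after step 2 (δ=0.29, a=0.8): (13.417657, -6.072717, 1.810561, 8.360000)
after step 3 (δ=-0.46, a=3.6): (13.219129, -5.260631, 1.637979, 8.720000)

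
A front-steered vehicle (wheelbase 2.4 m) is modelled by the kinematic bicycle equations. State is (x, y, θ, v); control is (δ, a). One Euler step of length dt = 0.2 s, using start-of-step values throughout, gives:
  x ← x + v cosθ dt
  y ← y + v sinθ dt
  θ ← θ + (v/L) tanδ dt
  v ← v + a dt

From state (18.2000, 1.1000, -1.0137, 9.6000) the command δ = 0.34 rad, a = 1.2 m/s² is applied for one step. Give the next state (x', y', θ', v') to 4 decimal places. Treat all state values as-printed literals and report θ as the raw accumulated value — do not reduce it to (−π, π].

(19.2151, -0.5297, -0.7307, 9.8400)

x' = 18.2000 + 9.6000·cos(-1.0137)·0.2 = 19.2151
y' = 1.1000 + 9.6000·sin(-1.0137)·0.2 = -0.5297
θ' = -1.0137 + (9.6000/2.4)·tan(0.34)·0.2 = -0.7307
v' = 9.6000 + 1.2000·0.2 = 9.8400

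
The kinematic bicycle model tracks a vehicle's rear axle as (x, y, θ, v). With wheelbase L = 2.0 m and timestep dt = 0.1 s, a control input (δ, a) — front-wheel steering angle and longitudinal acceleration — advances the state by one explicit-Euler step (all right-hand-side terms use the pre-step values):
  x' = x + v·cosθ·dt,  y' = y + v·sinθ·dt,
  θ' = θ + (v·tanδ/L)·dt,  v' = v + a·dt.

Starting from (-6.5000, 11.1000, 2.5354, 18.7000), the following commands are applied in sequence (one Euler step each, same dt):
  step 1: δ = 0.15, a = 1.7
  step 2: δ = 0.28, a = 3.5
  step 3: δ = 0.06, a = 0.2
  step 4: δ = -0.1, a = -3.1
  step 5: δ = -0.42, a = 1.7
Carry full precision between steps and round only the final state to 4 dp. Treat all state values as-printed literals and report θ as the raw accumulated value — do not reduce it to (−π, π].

after step 1 (δ=0.15, a=1.7): (-8.036809, 12.165419, 2.676711, 18.870000)
after step 2 (δ=0.28, a=3.5): (-9.723551, 13.011392, 2.948019, 19.220000)
after step 3 (δ=0.06, a=0.2): (-11.609654, 13.381122, 3.005748, 19.240000)
after step 4 (δ=-0.1, a=-3.1): (-13.515929, 13.641683, 2.909226, 18.930000)
after step 5 (δ=-0.42, a=1.7): (-15.358053, 14.077605, 2.486545, 19.100000)

(-15.3581, 14.0776, 2.4865, 19.1000)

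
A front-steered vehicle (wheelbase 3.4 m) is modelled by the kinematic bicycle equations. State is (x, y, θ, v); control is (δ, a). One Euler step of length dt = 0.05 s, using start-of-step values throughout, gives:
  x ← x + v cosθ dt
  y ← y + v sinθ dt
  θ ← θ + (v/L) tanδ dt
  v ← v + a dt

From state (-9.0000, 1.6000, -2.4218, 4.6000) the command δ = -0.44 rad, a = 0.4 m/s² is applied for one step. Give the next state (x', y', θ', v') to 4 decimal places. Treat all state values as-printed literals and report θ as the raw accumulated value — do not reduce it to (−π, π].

x' = -9.0000 + 4.6000·cos(-2.4218)·0.05 = -9.1729
y' = 1.6000 + 4.6000·sin(-2.4218)·0.05 = 1.4484
θ' = -2.4218 + (4.6000/3.4)·tan(-0.44)·0.05 = -2.4536
v' = 4.6000 + 0.4000·0.05 = 4.6200

(-9.1729, 1.4484, -2.4536, 4.6200)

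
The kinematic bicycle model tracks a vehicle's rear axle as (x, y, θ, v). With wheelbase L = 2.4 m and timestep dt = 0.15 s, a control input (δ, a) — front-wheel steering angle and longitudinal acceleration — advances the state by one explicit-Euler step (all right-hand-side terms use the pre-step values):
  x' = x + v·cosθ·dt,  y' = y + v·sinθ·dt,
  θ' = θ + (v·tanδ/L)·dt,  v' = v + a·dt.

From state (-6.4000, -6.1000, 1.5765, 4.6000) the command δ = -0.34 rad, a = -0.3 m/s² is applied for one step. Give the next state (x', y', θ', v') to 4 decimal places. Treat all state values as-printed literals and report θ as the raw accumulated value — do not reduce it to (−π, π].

x' = -6.4000 + 4.6000·cos(1.5765)·0.15 = -6.4039
y' = -6.1000 + 4.6000·sin(1.5765)·0.15 = -5.4100
θ' = 1.5765 + (4.6000/2.4)·tan(-0.34)·0.15 = 1.4748
v' = 4.6000 − 0.3000·0.15 = 4.5550

(-6.4039, -5.4100, 1.4748, 4.5550)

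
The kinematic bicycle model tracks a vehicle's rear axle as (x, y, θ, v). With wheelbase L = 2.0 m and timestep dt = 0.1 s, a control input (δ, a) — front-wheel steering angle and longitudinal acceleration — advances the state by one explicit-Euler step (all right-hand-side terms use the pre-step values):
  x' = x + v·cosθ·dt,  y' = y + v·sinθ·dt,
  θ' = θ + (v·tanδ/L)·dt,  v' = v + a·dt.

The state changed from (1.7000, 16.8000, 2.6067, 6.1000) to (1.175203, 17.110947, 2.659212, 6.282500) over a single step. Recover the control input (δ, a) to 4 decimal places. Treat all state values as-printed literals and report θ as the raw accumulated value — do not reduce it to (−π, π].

a = (v'−v)/dt = (0.182500)/0.1 = 1.8250
Δθ = θ'−θ = 0.052512;  (v·dt/L) = 6.1000·0.1/2.0 = 0.305000
tan δ = Δθ·L/(v·dt) = 0.172170  →  δ = 0.1705

δ = 0.1705, a = 1.8250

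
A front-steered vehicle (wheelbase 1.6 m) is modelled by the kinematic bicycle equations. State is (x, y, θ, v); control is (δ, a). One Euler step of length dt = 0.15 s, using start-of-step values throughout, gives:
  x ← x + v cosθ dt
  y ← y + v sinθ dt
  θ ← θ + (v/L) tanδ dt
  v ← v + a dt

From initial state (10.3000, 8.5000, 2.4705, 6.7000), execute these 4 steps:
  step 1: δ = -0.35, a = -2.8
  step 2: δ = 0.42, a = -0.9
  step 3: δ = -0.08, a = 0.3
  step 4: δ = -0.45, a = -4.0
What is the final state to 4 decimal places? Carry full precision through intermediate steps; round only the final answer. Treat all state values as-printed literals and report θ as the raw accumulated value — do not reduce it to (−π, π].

after step 1 (δ=-0.35, a=-2.8): (9.512942, 9.124951, 2.241216, 6.280000)
after step 2 (δ=0.42, a=-0.9): (8.927663, 9.863065, 2.504136, 6.145000)
after step 3 (δ=-0.08, a=0.3): (8.186933, 10.411648, 2.457950, 6.190000)
after step 4 (δ=-0.45, a=-4.0): (7.467088, 10.998108, 2.177627, 5.590000)

(7.4671, 10.9981, 2.1776, 5.5900)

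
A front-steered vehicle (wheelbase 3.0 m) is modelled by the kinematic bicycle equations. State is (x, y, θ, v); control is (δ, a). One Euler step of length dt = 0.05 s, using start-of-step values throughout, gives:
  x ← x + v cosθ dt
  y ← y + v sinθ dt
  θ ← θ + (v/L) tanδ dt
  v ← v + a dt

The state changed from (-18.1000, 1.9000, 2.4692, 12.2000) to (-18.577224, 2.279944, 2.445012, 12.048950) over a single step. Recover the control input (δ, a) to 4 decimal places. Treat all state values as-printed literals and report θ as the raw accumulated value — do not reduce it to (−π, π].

a = (v'−v)/dt = (-0.151050)/0.05 = -3.0210
Δθ = θ'−θ = -0.024188;  (v·dt/L) = 12.2000·0.05/3.0 = 0.203333
tan δ = Δθ·L/(v·dt) = -0.118957  →  δ = -0.1184

δ = -0.1184, a = -3.0210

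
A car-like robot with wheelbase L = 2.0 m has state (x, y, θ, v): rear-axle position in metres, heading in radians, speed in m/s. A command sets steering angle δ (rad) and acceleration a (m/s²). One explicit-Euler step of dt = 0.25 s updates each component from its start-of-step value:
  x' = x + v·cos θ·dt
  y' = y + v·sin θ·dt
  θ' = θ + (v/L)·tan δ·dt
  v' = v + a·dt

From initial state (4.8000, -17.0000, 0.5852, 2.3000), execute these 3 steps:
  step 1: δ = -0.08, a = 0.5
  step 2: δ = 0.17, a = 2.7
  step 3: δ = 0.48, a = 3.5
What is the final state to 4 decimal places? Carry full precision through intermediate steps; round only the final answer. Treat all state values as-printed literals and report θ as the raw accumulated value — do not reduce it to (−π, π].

(6.4256, -15.9126, 0.8159, 3.9750)

after step 1 (δ=-0.08, a=0.5): (5.279321, -16.682389, 0.562151, 2.425000)
after step 2 (δ=0.17, a=2.7): (5.792276, -16.359254, 0.614184, 3.100000)
after step 3 (δ=0.48, a=3.5): (6.425639, -15.912627, 0.815921, 3.975000)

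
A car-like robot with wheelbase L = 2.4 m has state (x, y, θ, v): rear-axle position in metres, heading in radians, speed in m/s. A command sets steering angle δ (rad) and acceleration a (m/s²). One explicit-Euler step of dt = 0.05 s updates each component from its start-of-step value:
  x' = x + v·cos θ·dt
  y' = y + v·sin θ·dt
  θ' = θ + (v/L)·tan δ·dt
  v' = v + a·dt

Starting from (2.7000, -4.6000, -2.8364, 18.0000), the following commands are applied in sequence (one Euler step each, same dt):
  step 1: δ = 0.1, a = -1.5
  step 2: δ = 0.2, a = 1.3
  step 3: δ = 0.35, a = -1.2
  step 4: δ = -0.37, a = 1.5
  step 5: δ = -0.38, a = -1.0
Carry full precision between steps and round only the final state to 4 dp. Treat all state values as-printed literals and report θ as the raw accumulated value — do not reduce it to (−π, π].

after step 1 (δ=0.1, a=-1.5): (1.841590, -4.870429, -2.798774, 17.925000)
after step 2 (δ=0.2, a=1.3): (0.997492, -5.171697, -2.723075, 17.990000)
after step 3 (δ=0.35, a=-1.2): (0.175625, -5.537260, -2.586265, 17.930000)
after step 4 (δ=-0.37, a=1.5): (-0.586156, -6.009914, -2.731148, 18.005000)
after step 5 (δ=-0.38, a=-1.0): (-1.411634, -6.369129, -2.880970, 17.955000)

(-1.4116, -6.3691, -2.8810, 17.9550)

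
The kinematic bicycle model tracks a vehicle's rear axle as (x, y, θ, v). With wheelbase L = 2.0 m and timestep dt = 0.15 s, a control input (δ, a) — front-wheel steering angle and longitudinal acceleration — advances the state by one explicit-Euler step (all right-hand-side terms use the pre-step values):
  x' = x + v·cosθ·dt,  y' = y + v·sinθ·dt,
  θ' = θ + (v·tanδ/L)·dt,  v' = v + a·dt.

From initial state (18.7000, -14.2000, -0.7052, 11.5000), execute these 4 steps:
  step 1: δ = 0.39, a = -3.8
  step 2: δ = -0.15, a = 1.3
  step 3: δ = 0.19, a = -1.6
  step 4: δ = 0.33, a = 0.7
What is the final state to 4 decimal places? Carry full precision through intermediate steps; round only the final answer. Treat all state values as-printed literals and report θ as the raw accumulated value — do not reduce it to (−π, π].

after step 1 (δ=0.39, a=-3.8): (20.013556, -15.318121, -0.350665, 10.930000)
after step 2 (δ=-0.15, a=1.3): (21.553284, -15.881326, -0.474558, 11.125000)
after step 3 (δ=0.19, a=-1.6): (23.037628, -16.643854, -0.314091, 10.885000)
after step 4 (δ=0.33, a=0.7): (24.590500, -17.148296, -0.034463, 10.990000)

(24.5905, -17.1483, -0.0345, 10.9900)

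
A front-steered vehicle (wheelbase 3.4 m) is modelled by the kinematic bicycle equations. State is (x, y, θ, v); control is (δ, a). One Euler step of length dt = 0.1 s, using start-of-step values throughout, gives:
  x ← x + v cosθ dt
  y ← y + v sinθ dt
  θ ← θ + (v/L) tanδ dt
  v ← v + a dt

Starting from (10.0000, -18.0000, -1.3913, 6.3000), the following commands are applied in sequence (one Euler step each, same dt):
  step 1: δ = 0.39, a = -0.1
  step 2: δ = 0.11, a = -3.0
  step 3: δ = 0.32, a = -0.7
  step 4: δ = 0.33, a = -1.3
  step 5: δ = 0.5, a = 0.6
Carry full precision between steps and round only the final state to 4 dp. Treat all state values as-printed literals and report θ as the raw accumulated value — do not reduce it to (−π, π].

after step 1 (δ=0.39, a=-0.1): (10.112476, -18.619878, -1.315134, 6.290000)
after step 2 (δ=0.11, a=-3.0): (10.271542, -19.228433, -1.294701, 5.990000)
after step 3 (δ=0.32, a=-0.7): (10.434830, -19.804748, -1.236318, 5.920000)
after step 4 (δ=0.33, a=-1.3): (10.629169, -20.363940, -1.176679, 5.790000)
after step 5 (δ=0.5, a=0.6): (10.851501, -20.898551, -1.083647, 5.850000)

(10.8515, -20.8986, -1.0836, 5.8500)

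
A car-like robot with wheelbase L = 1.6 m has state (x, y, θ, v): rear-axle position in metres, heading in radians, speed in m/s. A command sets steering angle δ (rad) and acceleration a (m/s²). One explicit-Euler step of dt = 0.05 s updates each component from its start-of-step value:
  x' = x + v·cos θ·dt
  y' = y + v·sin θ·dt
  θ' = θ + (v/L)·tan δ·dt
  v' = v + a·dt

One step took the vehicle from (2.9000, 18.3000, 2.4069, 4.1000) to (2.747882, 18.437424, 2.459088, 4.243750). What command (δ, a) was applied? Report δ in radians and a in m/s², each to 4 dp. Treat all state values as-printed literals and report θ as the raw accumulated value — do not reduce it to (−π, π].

δ = 0.3868, a = 2.8750

a = (v'−v)/dt = (0.143750)/0.05 = 2.8750
Δθ = θ'−θ = 0.052188;  (v·dt/L) = 4.1000·0.05/1.6 = 0.128125
tan δ = Δθ·L/(v·dt) = 0.407321  →  δ = 0.3868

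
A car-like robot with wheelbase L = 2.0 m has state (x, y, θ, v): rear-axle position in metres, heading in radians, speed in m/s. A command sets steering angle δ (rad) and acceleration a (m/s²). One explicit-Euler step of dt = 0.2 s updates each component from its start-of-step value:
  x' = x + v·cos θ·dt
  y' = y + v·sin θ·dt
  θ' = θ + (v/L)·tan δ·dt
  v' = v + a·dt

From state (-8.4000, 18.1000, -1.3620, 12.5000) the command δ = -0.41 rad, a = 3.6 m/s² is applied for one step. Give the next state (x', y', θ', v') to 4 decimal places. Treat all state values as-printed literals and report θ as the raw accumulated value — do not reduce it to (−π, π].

(-7.8818, 15.6543, -1.9053, 13.2200)

x' = -8.4000 + 12.5000·cos(-1.3620)·0.2 = -7.8818
y' = 18.1000 + 12.5000·sin(-1.3620)·0.2 = 15.6543
θ' = -1.3620 + (12.5000/2.0)·tan(-0.41)·0.2 = -1.9053
v' = 12.5000 + 3.6000·0.2 = 13.2200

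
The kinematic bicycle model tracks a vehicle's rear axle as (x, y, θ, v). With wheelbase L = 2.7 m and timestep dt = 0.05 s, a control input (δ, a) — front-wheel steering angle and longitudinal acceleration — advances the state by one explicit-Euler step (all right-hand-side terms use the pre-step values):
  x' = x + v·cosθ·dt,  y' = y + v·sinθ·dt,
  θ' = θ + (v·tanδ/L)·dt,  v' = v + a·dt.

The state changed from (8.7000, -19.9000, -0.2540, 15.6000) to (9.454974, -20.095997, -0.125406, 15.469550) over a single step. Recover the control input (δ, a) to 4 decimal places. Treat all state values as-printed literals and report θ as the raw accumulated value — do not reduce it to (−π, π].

a = (v'−v)/dt = (-0.130450)/0.05 = -2.6090
Δθ = θ'−θ = 0.128594;  (v·dt/L) = 15.6000·0.05/2.7 = 0.288889
tan δ = Δθ·L/(v·dt) = 0.445133  →  δ = 0.4188

δ = 0.4188, a = -2.6090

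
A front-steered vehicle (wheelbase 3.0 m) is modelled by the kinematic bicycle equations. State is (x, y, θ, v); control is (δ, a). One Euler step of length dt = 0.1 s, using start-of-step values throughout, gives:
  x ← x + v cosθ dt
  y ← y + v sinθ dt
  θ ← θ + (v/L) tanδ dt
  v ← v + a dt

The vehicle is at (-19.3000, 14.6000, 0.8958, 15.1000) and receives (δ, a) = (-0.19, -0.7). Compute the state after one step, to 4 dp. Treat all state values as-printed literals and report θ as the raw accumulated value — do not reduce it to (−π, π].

x' = -19.3000 + 15.1000·cos(0.8958)·0.1 = -18.3564
y' = 14.6000 + 15.1000·sin(0.8958)·0.1 = 15.7789
θ' = 0.8958 + (15.1000/3.0)·tan(-0.19)·0.1 = 0.7990
v' = 15.1000 − 0.7000·0.1 = 15.0300

(-18.3564, 15.7789, 0.7990, 15.0300)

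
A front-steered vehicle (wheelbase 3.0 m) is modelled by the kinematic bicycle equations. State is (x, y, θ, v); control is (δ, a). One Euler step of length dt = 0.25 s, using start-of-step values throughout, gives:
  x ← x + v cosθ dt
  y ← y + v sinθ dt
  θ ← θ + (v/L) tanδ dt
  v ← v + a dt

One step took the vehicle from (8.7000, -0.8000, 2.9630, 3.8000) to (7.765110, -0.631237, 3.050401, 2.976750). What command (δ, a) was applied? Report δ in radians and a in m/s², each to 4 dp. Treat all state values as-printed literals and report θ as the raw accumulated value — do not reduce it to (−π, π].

δ = 0.2693, a = -3.2930

a = (v'−v)/dt = (-0.823250)/0.25 = -3.2930
Δθ = θ'−θ = 0.087401;  (v·dt/L) = 3.8000·0.25/3.0 = 0.316667
tan δ = Δθ·L/(v·dt) = 0.276003  →  δ = 0.2693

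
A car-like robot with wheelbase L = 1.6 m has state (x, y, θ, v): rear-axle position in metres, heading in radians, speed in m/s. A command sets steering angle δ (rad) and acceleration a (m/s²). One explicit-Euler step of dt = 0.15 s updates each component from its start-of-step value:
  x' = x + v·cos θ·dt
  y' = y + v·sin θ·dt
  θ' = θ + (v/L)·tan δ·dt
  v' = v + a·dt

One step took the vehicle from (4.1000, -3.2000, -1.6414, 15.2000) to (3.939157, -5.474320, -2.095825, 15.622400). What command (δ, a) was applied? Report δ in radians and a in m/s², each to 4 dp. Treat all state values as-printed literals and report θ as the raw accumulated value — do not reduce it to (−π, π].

δ = -0.3087, a = 2.8160

a = (v'−v)/dt = (0.422400)/0.15 = 2.8160
Δθ = θ'−θ = -0.454425;  (v·dt/L) = 15.2000·0.15/1.6 = 1.425000
tan δ = Δθ·L/(v·dt) = -0.318895  →  δ = -0.3087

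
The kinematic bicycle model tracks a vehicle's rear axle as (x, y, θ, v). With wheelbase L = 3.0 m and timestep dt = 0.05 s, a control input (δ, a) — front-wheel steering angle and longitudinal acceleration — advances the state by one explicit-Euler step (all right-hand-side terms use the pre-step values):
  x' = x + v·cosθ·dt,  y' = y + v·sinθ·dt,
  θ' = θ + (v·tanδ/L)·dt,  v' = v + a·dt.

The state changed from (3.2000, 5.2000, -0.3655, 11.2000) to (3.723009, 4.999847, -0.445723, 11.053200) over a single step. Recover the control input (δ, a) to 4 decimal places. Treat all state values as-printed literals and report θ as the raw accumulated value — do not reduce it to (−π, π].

δ = -0.4059, a = -2.9360

a = (v'−v)/dt = (-0.146800)/0.05 = -2.9360
Δθ = θ'−θ = -0.080223;  (v·dt/L) = 11.2000·0.05/3.0 = 0.186667
tan δ = Δθ·L/(v·dt) = -0.429766  →  δ = -0.4059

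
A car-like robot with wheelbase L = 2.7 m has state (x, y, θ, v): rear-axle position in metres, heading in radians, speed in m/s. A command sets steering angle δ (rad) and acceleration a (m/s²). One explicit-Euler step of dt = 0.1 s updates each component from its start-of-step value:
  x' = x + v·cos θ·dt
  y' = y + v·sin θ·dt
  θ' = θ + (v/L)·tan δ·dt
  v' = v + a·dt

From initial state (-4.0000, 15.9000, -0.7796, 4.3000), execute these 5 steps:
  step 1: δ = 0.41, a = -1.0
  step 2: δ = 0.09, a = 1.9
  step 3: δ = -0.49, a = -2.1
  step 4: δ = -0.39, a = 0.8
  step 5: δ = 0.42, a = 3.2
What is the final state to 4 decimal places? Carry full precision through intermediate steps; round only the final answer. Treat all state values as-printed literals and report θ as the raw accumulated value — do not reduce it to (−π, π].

after step 1 (δ=0.41, a=-1.0): (-3.694186, 15.597712, -0.710381, 4.200000)
after step 2 (δ=0.09, a=1.9): (-3.375779, 15.323821, -0.696343, 4.390000)
after step 3 (δ=-0.49, a=-2.1): (-3.038981, 15.042239, -0.783068, 4.180000)
after step 4 (δ=-0.39, a=0.8): (-2.742722, 14.747358, -0.846705, 4.260000)
after step 5 (δ=0.42, a=3.2): (-2.460517, 14.428240, -0.776246, 4.580000)

(-2.4605, 14.4282, -0.7762, 4.5800)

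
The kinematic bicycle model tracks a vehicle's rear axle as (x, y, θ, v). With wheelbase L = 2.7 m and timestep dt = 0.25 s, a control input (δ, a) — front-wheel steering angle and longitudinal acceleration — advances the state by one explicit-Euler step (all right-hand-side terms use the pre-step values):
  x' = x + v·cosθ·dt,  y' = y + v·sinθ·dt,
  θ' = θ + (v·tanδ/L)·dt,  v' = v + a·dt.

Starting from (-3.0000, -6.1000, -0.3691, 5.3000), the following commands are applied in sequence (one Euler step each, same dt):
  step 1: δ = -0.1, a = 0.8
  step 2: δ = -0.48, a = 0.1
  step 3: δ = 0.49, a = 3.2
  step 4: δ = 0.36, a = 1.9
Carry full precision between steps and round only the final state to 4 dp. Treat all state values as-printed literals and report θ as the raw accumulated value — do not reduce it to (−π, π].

(2.0130, -8.6400, -0.1902, 6.8000)

after step 1 (δ=-0.1, a=0.8): (-1.764236, -6.578028, -0.418338, 5.500000)
after step 2 (δ=-0.48, a=0.1): (-0.507808, -7.136612, -0.683464, 5.525000)
after step 3 (δ=0.49, a=3.2): (0.563199, -8.008848, -0.410597, 6.325000)
after step 4 (δ=0.36, a=1.9): (2.013020, -8.640014, -0.190157, 6.800000)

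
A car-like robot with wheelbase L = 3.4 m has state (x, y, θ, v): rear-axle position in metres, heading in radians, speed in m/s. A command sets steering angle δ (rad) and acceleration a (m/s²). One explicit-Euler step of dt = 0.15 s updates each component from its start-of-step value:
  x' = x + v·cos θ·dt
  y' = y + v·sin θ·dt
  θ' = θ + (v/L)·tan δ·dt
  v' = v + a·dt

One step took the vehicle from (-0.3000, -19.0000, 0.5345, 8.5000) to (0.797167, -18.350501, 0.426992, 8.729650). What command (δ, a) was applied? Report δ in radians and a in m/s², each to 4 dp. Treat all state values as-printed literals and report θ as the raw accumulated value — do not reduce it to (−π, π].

δ = -0.2792, a = 1.5310

a = (v'−v)/dt = (0.229650)/0.15 = 1.5310
Δθ = θ'−θ = -0.107508;  (v·dt/L) = 8.5000·0.15/3.4 = 0.375000
tan δ = Δθ·L/(v·dt) = -0.286688  →  δ = -0.2792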